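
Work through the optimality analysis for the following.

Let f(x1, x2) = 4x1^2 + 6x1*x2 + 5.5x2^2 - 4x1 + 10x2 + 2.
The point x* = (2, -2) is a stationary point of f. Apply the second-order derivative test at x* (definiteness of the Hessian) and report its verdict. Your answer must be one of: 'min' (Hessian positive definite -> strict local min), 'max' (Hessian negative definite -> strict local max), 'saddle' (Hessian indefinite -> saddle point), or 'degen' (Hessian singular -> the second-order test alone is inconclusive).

Compute the Hessian H = grad^2 f:
  H = [[8, 6], [6, 11]]
Verify stationarity: grad f(x*) = H x* + g = (0, 0).
Eigenvalues of H: 3.3153, 15.6847.
Both eigenvalues > 0, so H is positive definite -> x* is a strict local min.

min


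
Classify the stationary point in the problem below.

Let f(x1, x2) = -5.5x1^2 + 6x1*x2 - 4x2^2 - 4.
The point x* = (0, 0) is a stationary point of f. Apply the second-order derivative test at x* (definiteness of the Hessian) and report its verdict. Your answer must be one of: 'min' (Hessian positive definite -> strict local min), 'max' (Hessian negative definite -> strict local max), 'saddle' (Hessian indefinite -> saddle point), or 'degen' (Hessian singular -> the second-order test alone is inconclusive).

Compute the Hessian H = grad^2 f:
  H = [[-11, 6], [6, -8]]
Verify stationarity: grad f(x*) = H x* + g = (0, 0).
Eigenvalues of H: -15.6847, -3.3153.
Both eigenvalues < 0, so H is negative definite -> x* is a strict local max.

max


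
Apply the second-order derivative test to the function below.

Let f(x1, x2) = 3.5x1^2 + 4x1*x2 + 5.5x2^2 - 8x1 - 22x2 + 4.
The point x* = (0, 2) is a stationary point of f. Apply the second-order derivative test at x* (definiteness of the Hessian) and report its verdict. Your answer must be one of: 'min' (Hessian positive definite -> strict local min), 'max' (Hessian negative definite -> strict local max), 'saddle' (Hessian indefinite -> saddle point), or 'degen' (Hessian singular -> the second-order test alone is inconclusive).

Compute the Hessian H = grad^2 f:
  H = [[7, 4], [4, 11]]
Verify stationarity: grad f(x*) = H x* + g = (0, 0).
Eigenvalues of H: 4.5279, 13.4721.
Both eigenvalues > 0, so H is positive definite -> x* is a strict local min.

min


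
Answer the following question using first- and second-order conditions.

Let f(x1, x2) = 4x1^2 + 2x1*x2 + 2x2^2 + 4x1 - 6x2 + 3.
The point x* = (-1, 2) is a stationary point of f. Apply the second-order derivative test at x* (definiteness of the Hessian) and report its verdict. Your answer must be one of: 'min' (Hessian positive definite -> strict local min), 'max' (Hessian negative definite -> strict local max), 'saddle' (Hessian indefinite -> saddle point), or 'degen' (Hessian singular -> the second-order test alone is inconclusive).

Compute the Hessian H = grad^2 f:
  H = [[8, 2], [2, 4]]
Verify stationarity: grad f(x*) = H x* + g = (0, 0).
Eigenvalues of H: 3.1716, 8.8284.
Both eigenvalues > 0, so H is positive definite -> x* is a strict local min.

min


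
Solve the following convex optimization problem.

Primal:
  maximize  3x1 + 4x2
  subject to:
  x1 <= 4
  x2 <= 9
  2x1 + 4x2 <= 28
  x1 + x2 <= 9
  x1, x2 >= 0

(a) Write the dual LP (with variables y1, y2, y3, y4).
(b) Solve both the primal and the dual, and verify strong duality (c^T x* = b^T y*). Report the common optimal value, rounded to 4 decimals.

The standard primal-dual pair for 'max c^T x s.t. A x <= b, x >= 0' is:
  Dual:  min b^T y  s.t.  A^T y >= c,  y >= 0.

So the dual LP is:
  minimize  4y1 + 9y2 + 28y3 + 9y4
  subject to:
    y1 + 2y3 + y4 >= 3
    y2 + 4y3 + y4 >= 4
    y1, y2, y3, y4 >= 0

Solving the primal: x* = (4, 5).
  primal value c^T x* = 32.
Solving the dual: y* = (1, 0, 1, 0).
  dual value b^T y* = 32.
Strong duality: c^T x* = b^T y*. Confirmed.

32


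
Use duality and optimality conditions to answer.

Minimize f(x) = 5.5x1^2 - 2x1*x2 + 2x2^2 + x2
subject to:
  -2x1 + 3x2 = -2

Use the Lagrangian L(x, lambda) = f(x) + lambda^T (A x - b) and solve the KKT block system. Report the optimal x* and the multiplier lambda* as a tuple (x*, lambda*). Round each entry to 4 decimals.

Form the Lagrangian:
  L(x, lambda) = (1/2) x^T Q x + c^T x + lambda^T (A x - b)
Stationarity (grad_x L = 0): Q x + c + A^T lambda = 0.
Primal feasibility: A x = b.

This gives the KKT block system:
  [ Q   A^T ] [ x     ]   [-c ]
  [ A    0  ] [ lambda ] = [ b ]

Solving the linear system:
  x*      = (-0.022, -0.6813)
  lambda* = (0.5604)
  f(x*)   = 0.2198

x* = (-0.022, -0.6813), lambda* = (0.5604)


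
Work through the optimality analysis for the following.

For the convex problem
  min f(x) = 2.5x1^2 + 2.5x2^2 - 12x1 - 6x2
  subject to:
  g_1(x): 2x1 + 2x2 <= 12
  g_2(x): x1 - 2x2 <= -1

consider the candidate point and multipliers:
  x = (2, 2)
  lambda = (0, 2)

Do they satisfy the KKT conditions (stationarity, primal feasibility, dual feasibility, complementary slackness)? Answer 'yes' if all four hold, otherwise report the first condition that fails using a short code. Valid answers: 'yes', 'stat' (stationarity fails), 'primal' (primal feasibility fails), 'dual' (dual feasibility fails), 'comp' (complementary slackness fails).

Gradient of f: grad f(x) = Q x + c = (-2, 4)
Constraint values g_i(x) = a_i^T x - b_i:
  g_1((2, 2)) = -4
  g_2((2, 2)) = -1
Stationarity residual: grad f(x) + sum_i lambda_i a_i = (0, 0)
  -> stationarity OK
Primal feasibility (all g_i <= 0): OK
Dual feasibility (all lambda_i >= 0): OK
Complementary slackness (lambda_i * g_i(x) = 0 for all i): FAILS

Verdict: the first failing condition is complementary_slackness -> comp.

comp


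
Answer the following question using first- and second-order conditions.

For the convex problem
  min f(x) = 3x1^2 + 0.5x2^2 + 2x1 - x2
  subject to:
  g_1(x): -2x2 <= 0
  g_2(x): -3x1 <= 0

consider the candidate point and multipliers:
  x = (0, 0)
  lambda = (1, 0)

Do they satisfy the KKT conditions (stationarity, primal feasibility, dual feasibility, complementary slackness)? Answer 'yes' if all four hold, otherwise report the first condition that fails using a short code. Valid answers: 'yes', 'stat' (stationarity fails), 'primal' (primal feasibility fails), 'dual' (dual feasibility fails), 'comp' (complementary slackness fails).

Gradient of f: grad f(x) = Q x + c = (2, -1)
Constraint values g_i(x) = a_i^T x - b_i:
  g_1((0, 0)) = 0
  g_2((0, 0)) = 0
Stationarity residual: grad f(x) + sum_i lambda_i a_i = (2, -3)
  -> stationarity FAILS
Primal feasibility (all g_i <= 0): OK
Dual feasibility (all lambda_i >= 0): OK
Complementary slackness (lambda_i * g_i(x) = 0 for all i): OK

Verdict: the first failing condition is stationarity -> stat.

stat


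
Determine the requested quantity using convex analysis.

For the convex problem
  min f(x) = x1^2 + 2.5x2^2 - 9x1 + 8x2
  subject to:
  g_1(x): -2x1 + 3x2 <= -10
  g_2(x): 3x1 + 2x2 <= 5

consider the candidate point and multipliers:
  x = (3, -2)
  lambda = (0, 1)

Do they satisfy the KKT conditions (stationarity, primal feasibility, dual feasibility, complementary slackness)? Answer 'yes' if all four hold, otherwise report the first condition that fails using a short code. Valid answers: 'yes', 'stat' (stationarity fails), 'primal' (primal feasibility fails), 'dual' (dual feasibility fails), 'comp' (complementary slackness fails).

Gradient of f: grad f(x) = Q x + c = (-3, -2)
Constraint values g_i(x) = a_i^T x - b_i:
  g_1((3, -2)) = -2
  g_2((3, -2)) = 0
Stationarity residual: grad f(x) + sum_i lambda_i a_i = (0, 0)
  -> stationarity OK
Primal feasibility (all g_i <= 0): OK
Dual feasibility (all lambda_i >= 0): OK
Complementary slackness (lambda_i * g_i(x) = 0 for all i): OK

Verdict: yes, KKT holds.

yes


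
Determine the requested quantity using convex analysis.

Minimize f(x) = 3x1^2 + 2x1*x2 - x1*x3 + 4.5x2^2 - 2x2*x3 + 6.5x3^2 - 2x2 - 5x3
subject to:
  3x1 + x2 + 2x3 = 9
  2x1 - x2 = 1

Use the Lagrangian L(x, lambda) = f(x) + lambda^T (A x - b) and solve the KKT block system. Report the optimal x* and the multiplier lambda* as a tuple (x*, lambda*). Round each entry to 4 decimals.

Form the Lagrangian:
  L(x, lambda) = (1/2) x^T Q x + c^T x + lambda^T (A x - b)
Stationarity (grad_x L = 0): Q x + c + A^T lambda = 0.
Primal feasibility: A x = b.

This gives the KKT block system:
  [ Q   A^T ] [ x     ]   [-c ]
  [ A    0  ] [ lambda ] = [ b ]

Solving the linear system:
  x*      = (1.3056, 1.6112, 1.736)
  lambda* = (-6.52, 5.12)
  f(x*)   = 20.8288

x* = (1.3056, 1.6112, 1.736), lambda* = (-6.52, 5.12)


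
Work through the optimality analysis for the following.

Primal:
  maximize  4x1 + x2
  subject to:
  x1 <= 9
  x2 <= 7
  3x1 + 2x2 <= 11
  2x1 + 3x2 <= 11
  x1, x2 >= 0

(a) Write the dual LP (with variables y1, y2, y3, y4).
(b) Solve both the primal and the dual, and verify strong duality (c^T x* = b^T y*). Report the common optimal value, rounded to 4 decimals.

The standard primal-dual pair for 'max c^T x s.t. A x <= b, x >= 0' is:
  Dual:  min b^T y  s.t.  A^T y >= c,  y >= 0.

So the dual LP is:
  minimize  9y1 + 7y2 + 11y3 + 11y4
  subject to:
    y1 + 3y3 + 2y4 >= 4
    y2 + 2y3 + 3y4 >= 1
    y1, y2, y3, y4 >= 0

Solving the primal: x* = (3.6667, 0).
  primal value c^T x* = 14.6667.
Solving the dual: y* = (0, 0, 1.3333, 0).
  dual value b^T y* = 14.6667.
Strong duality: c^T x* = b^T y*. Confirmed.

14.6667


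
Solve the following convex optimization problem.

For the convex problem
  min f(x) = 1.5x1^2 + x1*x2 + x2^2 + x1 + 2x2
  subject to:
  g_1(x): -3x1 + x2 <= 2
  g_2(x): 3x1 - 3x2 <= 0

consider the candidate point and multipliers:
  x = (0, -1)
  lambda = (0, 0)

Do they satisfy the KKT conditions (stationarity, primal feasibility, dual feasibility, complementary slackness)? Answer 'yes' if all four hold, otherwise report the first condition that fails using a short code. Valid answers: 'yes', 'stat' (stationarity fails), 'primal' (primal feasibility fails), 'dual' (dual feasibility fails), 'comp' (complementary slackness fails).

Gradient of f: grad f(x) = Q x + c = (0, 0)
Constraint values g_i(x) = a_i^T x - b_i:
  g_1((0, -1)) = -3
  g_2((0, -1)) = 3
Stationarity residual: grad f(x) + sum_i lambda_i a_i = (0, 0)
  -> stationarity OK
Primal feasibility (all g_i <= 0): FAILS
Dual feasibility (all lambda_i >= 0): OK
Complementary slackness (lambda_i * g_i(x) = 0 for all i): OK

Verdict: the first failing condition is primal_feasibility -> primal.

primal


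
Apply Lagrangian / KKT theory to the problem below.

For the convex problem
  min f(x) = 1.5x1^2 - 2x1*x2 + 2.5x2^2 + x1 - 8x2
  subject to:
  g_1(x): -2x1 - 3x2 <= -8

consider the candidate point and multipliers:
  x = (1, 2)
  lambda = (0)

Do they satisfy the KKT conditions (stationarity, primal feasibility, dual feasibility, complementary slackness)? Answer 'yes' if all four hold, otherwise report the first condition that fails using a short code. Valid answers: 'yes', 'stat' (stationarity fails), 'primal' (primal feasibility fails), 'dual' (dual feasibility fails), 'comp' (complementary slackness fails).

Gradient of f: grad f(x) = Q x + c = (0, 0)
Constraint values g_i(x) = a_i^T x - b_i:
  g_1((1, 2)) = 0
Stationarity residual: grad f(x) + sum_i lambda_i a_i = (0, 0)
  -> stationarity OK
Primal feasibility (all g_i <= 0): OK
Dual feasibility (all lambda_i >= 0): OK
Complementary slackness (lambda_i * g_i(x) = 0 for all i): OK

Verdict: yes, KKT holds.

yes


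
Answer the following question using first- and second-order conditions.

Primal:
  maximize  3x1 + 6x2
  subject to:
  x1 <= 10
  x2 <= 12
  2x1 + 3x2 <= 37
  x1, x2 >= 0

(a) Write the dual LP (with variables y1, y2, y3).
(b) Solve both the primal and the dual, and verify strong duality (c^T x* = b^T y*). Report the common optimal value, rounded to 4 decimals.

The standard primal-dual pair for 'max c^T x s.t. A x <= b, x >= 0' is:
  Dual:  min b^T y  s.t.  A^T y >= c,  y >= 0.

So the dual LP is:
  minimize  10y1 + 12y2 + 37y3
  subject to:
    y1 + 2y3 >= 3
    y2 + 3y3 >= 6
    y1, y2, y3 >= 0

Solving the primal: x* = (0.5, 12).
  primal value c^T x* = 73.5.
Solving the dual: y* = (0, 1.5, 1.5).
  dual value b^T y* = 73.5.
Strong duality: c^T x* = b^T y*. Confirmed.

73.5


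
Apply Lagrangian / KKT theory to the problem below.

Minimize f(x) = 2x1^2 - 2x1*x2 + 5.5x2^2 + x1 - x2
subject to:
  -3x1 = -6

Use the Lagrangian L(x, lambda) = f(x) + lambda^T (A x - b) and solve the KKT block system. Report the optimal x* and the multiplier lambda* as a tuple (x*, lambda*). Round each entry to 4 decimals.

Form the Lagrangian:
  L(x, lambda) = (1/2) x^T Q x + c^T x + lambda^T (A x - b)
Stationarity (grad_x L = 0): Q x + c + A^T lambda = 0.
Primal feasibility: A x = b.

This gives the KKT block system:
  [ Q   A^T ] [ x     ]   [-c ]
  [ A    0  ] [ lambda ] = [ b ]

Solving the linear system:
  x*      = (2, 0.4545)
  lambda* = (2.697)
  f(x*)   = 8.8636

x* = (2, 0.4545), lambda* = (2.697)


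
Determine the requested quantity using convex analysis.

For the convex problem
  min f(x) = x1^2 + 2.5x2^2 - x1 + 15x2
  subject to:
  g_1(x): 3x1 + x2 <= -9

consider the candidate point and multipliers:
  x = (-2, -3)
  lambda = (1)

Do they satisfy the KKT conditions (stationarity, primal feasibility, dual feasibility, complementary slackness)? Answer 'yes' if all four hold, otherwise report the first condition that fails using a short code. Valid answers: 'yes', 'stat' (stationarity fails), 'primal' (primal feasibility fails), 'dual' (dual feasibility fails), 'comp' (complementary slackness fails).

Gradient of f: grad f(x) = Q x + c = (-5, 0)
Constraint values g_i(x) = a_i^T x - b_i:
  g_1((-2, -3)) = 0
Stationarity residual: grad f(x) + sum_i lambda_i a_i = (-2, 1)
  -> stationarity FAILS
Primal feasibility (all g_i <= 0): OK
Dual feasibility (all lambda_i >= 0): OK
Complementary slackness (lambda_i * g_i(x) = 0 for all i): OK

Verdict: the first failing condition is stationarity -> stat.

stat


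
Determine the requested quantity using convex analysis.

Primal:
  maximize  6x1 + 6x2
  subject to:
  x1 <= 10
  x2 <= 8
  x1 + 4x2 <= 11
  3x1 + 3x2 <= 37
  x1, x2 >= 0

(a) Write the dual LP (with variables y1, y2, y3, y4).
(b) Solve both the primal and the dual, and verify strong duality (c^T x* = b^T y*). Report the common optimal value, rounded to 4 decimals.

The standard primal-dual pair for 'max c^T x s.t. A x <= b, x >= 0' is:
  Dual:  min b^T y  s.t.  A^T y >= c,  y >= 0.

So the dual LP is:
  minimize  10y1 + 8y2 + 11y3 + 37y4
  subject to:
    y1 + y3 + 3y4 >= 6
    y2 + 4y3 + 3y4 >= 6
    y1, y2, y3, y4 >= 0

Solving the primal: x* = (10, 0.25).
  primal value c^T x* = 61.5.
Solving the dual: y* = (4.5, 0, 1.5, 0).
  dual value b^T y* = 61.5.
Strong duality: c^T x* = b^T y*. Confirmed.

61.5


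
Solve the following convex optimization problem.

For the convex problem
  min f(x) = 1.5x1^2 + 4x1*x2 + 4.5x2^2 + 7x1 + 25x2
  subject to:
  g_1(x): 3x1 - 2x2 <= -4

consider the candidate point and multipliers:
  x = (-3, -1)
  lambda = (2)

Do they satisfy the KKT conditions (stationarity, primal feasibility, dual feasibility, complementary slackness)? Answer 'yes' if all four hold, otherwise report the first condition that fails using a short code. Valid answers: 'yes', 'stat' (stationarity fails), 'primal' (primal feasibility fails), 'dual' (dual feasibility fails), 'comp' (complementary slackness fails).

Gradient of f: grad f(x) = Q x + c = (-6, 4)
Constraint values g_i(x) = a_i^T x - b_i:
  g_1((-3, -1)) = -3
Stationarity residual: grad f(x) + sum_i lambda_i a_i = (0, 0)
  -> stationarity OK
Primal feasibility (all g_i <= 0): OK
Dual feasibility (all lambda_i >= 0): OK
Complementary slackness (lambda_i * g_i(x) = 0 for all i): FAILS

Verdict: the first failing condition is complementary_slackness -> comp.

comp


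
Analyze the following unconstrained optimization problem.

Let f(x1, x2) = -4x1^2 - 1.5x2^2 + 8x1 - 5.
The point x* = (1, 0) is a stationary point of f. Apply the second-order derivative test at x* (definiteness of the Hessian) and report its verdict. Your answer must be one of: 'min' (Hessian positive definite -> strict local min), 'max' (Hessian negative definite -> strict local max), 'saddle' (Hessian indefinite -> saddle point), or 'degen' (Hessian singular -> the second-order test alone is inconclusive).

Compute the Hessian H = grad^2 f:
  H = [[-8, 0], [0, -3]]
Verify stationarity: grad f(x*) = H x* + g = (0, 0).
Eigenvalues of H: -8, -3.
Both eigenvalues < 0, so H is negative definite -> x* is a strict local max.

max


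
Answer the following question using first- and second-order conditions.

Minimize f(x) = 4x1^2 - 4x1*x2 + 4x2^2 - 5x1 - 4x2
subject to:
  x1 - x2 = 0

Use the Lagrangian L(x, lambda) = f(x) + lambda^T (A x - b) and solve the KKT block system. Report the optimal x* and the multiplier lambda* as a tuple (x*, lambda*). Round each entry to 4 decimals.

Form the Lagrangian:
  L(x, lambda) = (1/2) x^T Q x + c^T x + lambda^T (A x - b)
Stationarity (grad_x L = 0): Q x + c + A^T lambda = 0.
Primal feasibility: A x = b.

This gives the KKT block system:
  [ Q   A^T ] [ x     ]   [-c ]
  [ A    0  ] [ lambda ] = [ b ]

Solving the linear system:
  x*      = (1.125, 1.125)
  lambda* = (0.5)
  f(x*)   = -5.0625

x* = (1.125, 1.125), lambda* = (0.5)


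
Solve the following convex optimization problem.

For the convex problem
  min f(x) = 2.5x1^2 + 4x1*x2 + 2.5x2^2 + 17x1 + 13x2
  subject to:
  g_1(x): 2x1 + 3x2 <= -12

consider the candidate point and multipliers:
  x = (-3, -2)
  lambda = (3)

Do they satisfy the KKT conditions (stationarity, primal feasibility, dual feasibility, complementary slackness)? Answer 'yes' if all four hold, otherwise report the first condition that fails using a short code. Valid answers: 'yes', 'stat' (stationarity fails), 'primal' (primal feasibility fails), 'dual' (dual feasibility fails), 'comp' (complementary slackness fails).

Gradient of f: grad f(x) = Q x + c = (-6, -9)
Constraint values g_i(x) = a_i^T x - b_i:
  g_1((-3, -2)) = 0
Stationarity residual: grad f(x) + sum_i lambda_i a_i = (0, 0)
  -> stationarity OK
Primal feasibility (all g_i <= 0): OK
Dual feasibility (all lambda_i >= 0): OK
Complementary slackness (lambda_i * g_i(x) = 0 for all i): OK

Verdict: yes, KKT holds.

yes


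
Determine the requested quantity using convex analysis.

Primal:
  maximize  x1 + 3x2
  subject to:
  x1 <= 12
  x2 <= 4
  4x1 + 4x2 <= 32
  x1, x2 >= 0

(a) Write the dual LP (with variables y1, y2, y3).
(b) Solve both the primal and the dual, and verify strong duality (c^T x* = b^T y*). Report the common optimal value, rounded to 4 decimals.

The standard primal-dual pair for 'max c^T x s.t. A x <= b, x >= 0' is:
  Dual:  min b^T y  s.t.  A^T y >= c,  y >= 0.

So the dual LP is:
  minimize  12y1 + 4y2 + 32y3
  subject to:
    y1 + 4y3 >= 1
    y2 + 4y3 >= 3
    y1, y2, y3 >= 0

Solving the primal: x* = (4, 4).
  primal value c^T x* = 16.
Solving the dual: y* = (0, 2, 0.25).
  dual value b^T y* = 16.
Strong duality: c^T x* = b^T y*. Confirmed.

16


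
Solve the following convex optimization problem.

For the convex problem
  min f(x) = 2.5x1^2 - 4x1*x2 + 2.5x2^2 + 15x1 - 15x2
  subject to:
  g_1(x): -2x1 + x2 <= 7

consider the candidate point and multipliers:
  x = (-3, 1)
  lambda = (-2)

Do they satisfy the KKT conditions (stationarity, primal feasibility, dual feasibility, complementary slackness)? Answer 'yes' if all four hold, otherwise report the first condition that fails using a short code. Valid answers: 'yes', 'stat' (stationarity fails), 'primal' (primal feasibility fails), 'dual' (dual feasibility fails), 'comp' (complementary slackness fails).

Gradient of f: grad f(x) = Q x + c = (-4, 2)
Constraint values g_i(x) = a_i^T x - b_i:
  g_1((-3, 1)) = 0
Stationarity residual: grad f(x) + sum_i lambda_i a_i = (0, 0)
  -> stationarity OK
Primal feasibility (all g_i <= 0): OK
Dual feasibility (all lambda_i >= 0): FAILS
Complementary slackness (lambda_i * g_i(x) = 0 for all i): OK

Verdict: the first failing condition is dual_feasibility -> dual.

dual


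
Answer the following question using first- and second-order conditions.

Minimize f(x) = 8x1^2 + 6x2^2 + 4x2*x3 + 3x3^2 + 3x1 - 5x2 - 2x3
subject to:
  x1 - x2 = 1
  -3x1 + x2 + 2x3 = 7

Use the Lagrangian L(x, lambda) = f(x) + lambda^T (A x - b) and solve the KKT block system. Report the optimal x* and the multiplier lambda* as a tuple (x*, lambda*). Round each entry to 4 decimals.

Form the Lagrangian:
  L(x, lambda) = (1/2) x^T Q x + c^T x + lambda^T (A x - b)
Stationarity (grad_x L = 0): Q x + c + A^T lambda = 0.
Primal feasibility: A x = b.

This gives the KKT block system:
  [ Q   A^T ] [ x     ]   [-c ]
  [ A    0  ] [ lambda ] = [ b ]

Solving the linear system:
  x*      = (-0.4762, -1.4762, 3.5238)
  lambda* = (-15.2381, -6.619)
  f(x*)   = 30.2381

x* = (-0.4762, -1.4762, 3.5238), lambda* = (-15.2381, -6.619)


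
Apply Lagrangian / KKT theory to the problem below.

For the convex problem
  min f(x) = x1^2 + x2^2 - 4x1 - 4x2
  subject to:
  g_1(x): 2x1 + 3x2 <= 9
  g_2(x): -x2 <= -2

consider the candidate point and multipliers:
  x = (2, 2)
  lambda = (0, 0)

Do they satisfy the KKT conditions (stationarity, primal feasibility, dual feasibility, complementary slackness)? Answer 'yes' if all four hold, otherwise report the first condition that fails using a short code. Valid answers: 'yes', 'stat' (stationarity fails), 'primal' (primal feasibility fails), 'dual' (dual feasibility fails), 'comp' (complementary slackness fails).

Gradient of f: grad f(x) = Q x + c = (0, 0)
Constraint values g_i(x) = a_i^T x - b_i:
  g_1((2, 2)) = 1
  g_2((2, 2)) = 0
Stationarity residual: grad f(x) + sum_i lambda_i a_i = (0, 0)
  -> stationarity OK
Primal feasibility (all g_i <= 0): FAILS
Dual feasibility (all lambda_i >= 0): OK
Complementary slackness (lambda_i * g_i(x) = 0 for all i): OK

Verdict: the first failing condition is primal_feasibility -> primal.

primal


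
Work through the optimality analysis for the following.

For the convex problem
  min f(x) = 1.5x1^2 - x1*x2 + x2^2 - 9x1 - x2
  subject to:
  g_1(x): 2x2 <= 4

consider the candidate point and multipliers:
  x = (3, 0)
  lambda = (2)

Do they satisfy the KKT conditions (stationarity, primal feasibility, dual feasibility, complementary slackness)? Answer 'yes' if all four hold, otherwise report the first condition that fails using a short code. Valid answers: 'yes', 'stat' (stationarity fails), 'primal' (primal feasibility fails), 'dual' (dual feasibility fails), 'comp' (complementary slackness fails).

Gradient of f: grad f(x) = Q x + c = (0, -4)
Constraint values g_i(x) = a_i^T x - b_i:
  g_1((3, 0)) = -4
Stationarity residual: grad f(x) + sum_i lambda_i a_i = (0, 0)
  -> stationarity OK
Primal feasibility (all g_i <= 0): OK
Dual feasibility (all lambda_i >= 0): OK
Complementary slackness (lambda_i * g_i(x) = 0 for all i): FAILS

Verdict: the first failing condition is complementary_slackness -> comp.

comp


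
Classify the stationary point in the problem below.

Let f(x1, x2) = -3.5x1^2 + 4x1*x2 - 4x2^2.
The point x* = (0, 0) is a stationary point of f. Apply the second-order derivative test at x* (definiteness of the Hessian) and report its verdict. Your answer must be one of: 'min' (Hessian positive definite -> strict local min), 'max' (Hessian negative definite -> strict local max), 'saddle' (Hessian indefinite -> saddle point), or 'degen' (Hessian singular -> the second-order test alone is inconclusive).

Compute the Hessian H = grad^2 f:
  H = [[-7, 4], [4, -8]]
Verify stationarity: grad f(x*) = H x* + g = (0, 0).
Eigenvalues of H: -11.5311, -3.4689.
Both eigenvalues < 0, so H is negative definite -> x* is a strict local max.

max


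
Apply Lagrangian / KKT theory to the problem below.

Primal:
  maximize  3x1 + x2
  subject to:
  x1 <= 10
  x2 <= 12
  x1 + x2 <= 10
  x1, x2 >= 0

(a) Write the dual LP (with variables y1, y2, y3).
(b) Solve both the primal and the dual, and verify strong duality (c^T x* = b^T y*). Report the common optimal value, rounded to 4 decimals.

The standard primal-dual pair for 'max c^T x s.t. A x <= b, x >= 0' is:
  Dual:  min b^T y  s.t.  A^T y >= c,  y >= 0.

So the dual LP is:
  minimize  10y1 + 12y2 + 10y3
  subject to:
    y1 + y3 >= 3
    y2 + y3 >= 1
    y1, y2, y3 >= 0

Solving the primal: x* = (10, 0).
  primal value c^T x* = 30.
Solving the dual: y* = (2, 0, 1).
  dual value b^T y* = 30.
Strong duality: c^T x* = b^T y*. Confirmed.

30


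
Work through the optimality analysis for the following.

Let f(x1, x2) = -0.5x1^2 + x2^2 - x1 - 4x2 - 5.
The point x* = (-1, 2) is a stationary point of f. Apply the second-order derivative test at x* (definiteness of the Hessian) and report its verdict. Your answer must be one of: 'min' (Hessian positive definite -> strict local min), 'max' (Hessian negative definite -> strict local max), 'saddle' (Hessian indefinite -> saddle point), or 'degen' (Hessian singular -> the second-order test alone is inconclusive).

Compute the Hessian H = grad^2 f:
  H = [[-1, 0], [0, 2]]
Verify stationarity: grad f(x*) = H x* + g = (0, 0).
Eigenvalues of H: -1, 2.
Eigenvalues have mixed signs, so H is indefinite -> x* is a saddle point.

saddle


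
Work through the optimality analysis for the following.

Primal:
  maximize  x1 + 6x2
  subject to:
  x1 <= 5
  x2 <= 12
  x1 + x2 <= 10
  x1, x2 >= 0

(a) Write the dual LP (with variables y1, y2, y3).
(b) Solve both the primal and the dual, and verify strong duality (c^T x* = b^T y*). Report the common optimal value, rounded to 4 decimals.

The standard primal-dual pair for 'max c^T x s.t. A x <= b, x >= 0' is:
  Dual:  min b^T y  s.t.  A^T y >= c,  y >= 0.

So the dual LP is:
  minimize  5y1 + 12y2 + 10y3
  subject to:
    y1 + y3 >= 1
    y2 + y3 >= 6
    y1, y2, y3 >= 0

Solving the primal: x* = (0, 10).
  primal value c^T x* = 60.
Solving the dual: y* = (0, 0, 6).
  dual value b^T y* = 60.
Strong duality: c^T x* = b^T y*. Confirmed.

60


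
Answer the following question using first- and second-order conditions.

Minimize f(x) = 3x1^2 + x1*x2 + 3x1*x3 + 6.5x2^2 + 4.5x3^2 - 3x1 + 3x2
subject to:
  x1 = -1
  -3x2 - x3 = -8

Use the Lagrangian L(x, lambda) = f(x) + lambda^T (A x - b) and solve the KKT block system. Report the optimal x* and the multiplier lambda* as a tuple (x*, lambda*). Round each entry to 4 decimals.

Form the Lagrangian:
  L(x, lambda) = (1/2) x^T Q x + c^T x + lambda^T (A x - b)
Stationarity (grad_x L = 0): Q x + c + A^T lambda = 0.
Primal feasibility: A x = b.

This gives the KKT block system:
  [ Q   A^T ] [ x     ]   [-c ]
  [ A    0  ] [ lambda ] = [ b ]

Solving the linear system:
  x*      = (-1, 2.1809, 1.4574)
  lambda* = (2.4468, 10.117)
  f(x*)   = 46.4628

x* = (-1, 2.1809, 1.4574), lambda* = (2.4468, 10.117)


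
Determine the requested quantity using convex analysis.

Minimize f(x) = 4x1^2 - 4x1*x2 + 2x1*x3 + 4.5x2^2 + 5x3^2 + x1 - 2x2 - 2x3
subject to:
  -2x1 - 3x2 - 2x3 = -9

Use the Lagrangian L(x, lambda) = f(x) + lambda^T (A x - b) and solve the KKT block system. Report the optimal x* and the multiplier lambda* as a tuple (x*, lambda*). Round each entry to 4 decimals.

Form the Lagrangian:
  L(x, lambda) = (1/2) x^T Q x + c^T x + lambda^T (A x - b)
Stationarity (grad_x L = 0): Q x + c + A^T lambda = 0.
Primal feasibility: A x = b.

This gives the KKT block system:
  [ Q   A^T ] [ x     ]   [-c ]
  [ A    0  ] [ lambda ] = [ b ]

Solving the linear system:
  x*      = (1.3462, 1.7692, 0.5)
  lambda* = (2.8462)
  f(x*)   = 11.2115

x* = (1.3462, 1.7692, 0.5), lambda* = (2.8462)


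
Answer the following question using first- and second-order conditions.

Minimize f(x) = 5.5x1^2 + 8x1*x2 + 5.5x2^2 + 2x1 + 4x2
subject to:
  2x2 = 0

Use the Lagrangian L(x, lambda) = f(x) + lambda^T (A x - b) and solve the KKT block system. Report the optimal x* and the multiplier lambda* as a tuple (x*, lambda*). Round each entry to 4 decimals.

Form the Lagrangian:
  L(x, lambda) = (1/2) x^T Q x + c^T x + lambda^T (A x - b)
Stationarity (grad_x L = 0): Q x + c + A^T lambda = 0.
Primal feasibility: A x = b.

This gives the KKT block system:
  [ Q   A^T ] [ x     ]   [-c ]
  [ A    0  ] [ lambda ] = [ b ]

Solving the linear system:
  x*      = (-0.1818, 0)
  lambda* = (-1.2727)
  f(x*)   = -0.1818

x* = (-0.1818, 0), lambda* = (-1.2727)


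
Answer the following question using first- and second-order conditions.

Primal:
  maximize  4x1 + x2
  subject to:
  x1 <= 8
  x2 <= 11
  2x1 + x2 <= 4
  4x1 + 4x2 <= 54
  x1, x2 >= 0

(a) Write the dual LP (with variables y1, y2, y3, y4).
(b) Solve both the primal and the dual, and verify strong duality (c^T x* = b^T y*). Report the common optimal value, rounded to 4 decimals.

The standard primal-dual pair for 'max c^T x s.t. A x <= b, x >= 0' is:
  Dual:  min b^T y  s.t.  A^T y >= c,  y >= 0.

So the dual LP is:
  minimize  8y1 + 11y2 + 4y3 + 54y4
  subject to:
    y1 + 2y3 + 4y4 >= 4
    y2 + y3 + 4y4 >= 1
    y1, y2, y3, y4 >= 0

Solving the primal: x* = (2, 0).
  primal value c^T x* = 8.
Solving the dual: y* = (0, 0, 2, 0).
  dual value b^T y* = 8.
Strong duality: c^T x* = b^T y*. Confirmed.

8


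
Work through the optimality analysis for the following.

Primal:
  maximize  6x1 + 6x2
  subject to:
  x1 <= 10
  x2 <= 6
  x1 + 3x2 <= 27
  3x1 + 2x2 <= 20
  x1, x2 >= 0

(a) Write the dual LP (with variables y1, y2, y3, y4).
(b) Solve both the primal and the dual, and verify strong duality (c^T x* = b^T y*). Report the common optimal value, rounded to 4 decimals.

The standard primal-dual pair for 'max c^T x s.t. A x <= b, x >= 0' is:
  Dual:  min b^T y  s.t.  A^T y >= c,  y >= 0.

So the dual LP is:
  minimize  10y1 + 6y2 + 27y3 + 20y4
  subject to:
    y1 + y3 + 3y4 >= 6
    y2 + 3y3 + 2y4 >= 6
    y1, y2, y3, y4 >= 0

Solving the primal: x* = (2.6667, 6).
  primal value c^T x* = 52.
Solving the dual: y* = (0, 2, 0, 2).
  dual value b^T y* = 52.
Strong duality: c^T x* = b^T y*. Confirmed.

52


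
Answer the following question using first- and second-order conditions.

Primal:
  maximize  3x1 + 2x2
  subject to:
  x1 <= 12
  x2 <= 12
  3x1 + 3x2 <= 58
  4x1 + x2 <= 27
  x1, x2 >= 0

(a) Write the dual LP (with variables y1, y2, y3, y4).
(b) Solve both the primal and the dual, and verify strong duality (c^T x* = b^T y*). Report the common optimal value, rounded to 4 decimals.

The standard primal-dual pair for 'max c^T x s.t. A x <= b, x >= 0' is:
  Dual:  min b^T y  s.t.  A^T y >= c,  y >= 0.

So the dual LP is:
  minimize  12y1 + 12y2 + 58y3 + 27y4
  subject to:
    y1 + 3y3 + 4y4 >= 3
    y2 + 3y3 + y4 >= 2
    y1, y2, y3, y4 >= 0

Solving the primal: x* = (3.75, 12).
  primal value c^T x* = 35.25.
Solving the dual: y* = (0, 1.25, 0, 0.75).
  dual value b^T y* = 35.25.
Strong duality: c^T x* = b^T y*. Confirmed.

35.25


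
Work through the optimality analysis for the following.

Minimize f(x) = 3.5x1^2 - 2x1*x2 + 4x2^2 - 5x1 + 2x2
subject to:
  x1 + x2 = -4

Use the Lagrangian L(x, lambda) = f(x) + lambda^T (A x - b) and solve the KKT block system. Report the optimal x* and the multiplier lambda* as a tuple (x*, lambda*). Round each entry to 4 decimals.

Form the Lagrangian:
  L(x, lambda) = (1/2) x^T Q x + c^T x + lambda^T (A x - b)
Stationarity (grad_x L = 0): Q x + c + A^T lambda = 0.
Primal feasibility: A x = b.

This gives the KKT block system:
  [ Q   A^T ] [ x     ]   [-c ]
  [ A    0  ] [ lambda ] = [ b ]

Solving the linear system:
  x*      = (-1.7368, -2.2632)
  lambda* = (12.6316)
  f(x*)   = 27.3421

x* = (-1.7368, -2.2632), lambda* = (12.6316)


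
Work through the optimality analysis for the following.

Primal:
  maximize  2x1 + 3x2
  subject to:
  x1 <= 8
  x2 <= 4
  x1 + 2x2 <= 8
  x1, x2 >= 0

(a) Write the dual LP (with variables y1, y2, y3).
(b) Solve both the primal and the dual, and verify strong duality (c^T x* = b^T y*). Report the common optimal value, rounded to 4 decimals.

The standard primal-dual pair for 'max c^T x s.t. A x <= b, x >= 0' is:
  Dual:  min b^T y  s.t.  A^T y >= c,  y >= 0.

So the dual LP is:
  minimize  8y1 + 4y2 + 8y3
  subject to:
    y1 + y3 >= 2
    y2 + 2y3 >= 3
    y1, y2, y3 >= 0

Solving the primal: x* = (8, 0).
  primal value c^T x* = 16.
Solving the dual: y* = (0.5, 0, 1.5).
  dual value b^T y* = 16.
Strong duality: c^T x* = b^T y*. Confirmed.

16


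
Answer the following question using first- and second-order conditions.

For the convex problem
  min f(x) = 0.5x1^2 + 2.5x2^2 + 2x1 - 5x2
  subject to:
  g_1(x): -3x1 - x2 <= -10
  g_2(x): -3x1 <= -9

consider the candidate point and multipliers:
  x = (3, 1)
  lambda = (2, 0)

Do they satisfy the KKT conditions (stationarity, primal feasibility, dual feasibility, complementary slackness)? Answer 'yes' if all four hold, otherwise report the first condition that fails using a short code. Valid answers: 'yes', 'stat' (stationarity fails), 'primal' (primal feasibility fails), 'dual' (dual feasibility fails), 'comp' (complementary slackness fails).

Gradient of f: grad f(x) = Q x + c = (5, 0)
Constraint values g_i(x) = a_i^T x - b_i:
  g_1((3, 1)) = 0
  g_2((3, 1)) = 0
Stationarity residual: grad f(x) + sum_i lambda_i a_i = (-1, -2)
  -> stationarity FAILS
Primal feasibility (all g_i <= 0): OK
Dual feasibility (all lambda_i >= 0): OK
Complementary slackness (lambda_i * g_i(x) = 0 for all i): OK

Verdict: the first failing condition is stationarity -> stat.

stat


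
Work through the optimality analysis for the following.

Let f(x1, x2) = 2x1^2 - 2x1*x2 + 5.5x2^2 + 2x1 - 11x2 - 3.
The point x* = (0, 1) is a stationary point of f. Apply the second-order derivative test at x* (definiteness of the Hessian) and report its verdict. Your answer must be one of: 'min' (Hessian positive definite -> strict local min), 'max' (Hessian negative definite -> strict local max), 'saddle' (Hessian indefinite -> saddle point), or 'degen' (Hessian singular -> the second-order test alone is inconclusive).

Compute the Hessian H = grad^2 f:
  H = [[4, -2], [-2, 11]]
Verify stationarity: grad f(x*) = H x* + g = (0, 0).
Eigenvalues of H: 3.4689, 11.5311.
Both eigenvalues > 0, so H is positive definite -> x* is a strict local min.

min


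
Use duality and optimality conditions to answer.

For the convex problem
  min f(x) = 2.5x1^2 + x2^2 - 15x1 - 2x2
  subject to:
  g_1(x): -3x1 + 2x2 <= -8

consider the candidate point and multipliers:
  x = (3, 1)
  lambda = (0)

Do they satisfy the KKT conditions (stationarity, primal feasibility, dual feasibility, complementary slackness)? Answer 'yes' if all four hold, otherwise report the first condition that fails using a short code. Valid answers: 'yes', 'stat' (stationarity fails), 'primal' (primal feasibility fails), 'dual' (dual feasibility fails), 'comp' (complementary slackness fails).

Gradient of f: grad f(x) = Q x + c = (0, 0)
Constraint values g_i(x) = a_i^T x - b_i:
  g_1((3, 1)) = 1
Stationarity residual: grad f(x) + sum_i lambda_i a_i = (0, 0)
  -> stationarity OK
Primal feasibility (all g_i <= 0): FAILS
Dual feasibility (all lambda_i >= 0): OK
Complementary slackness (lambda_i * g_i(x) = 0 for all i): OK

Verdict: the first failing condition is primal_feasibility -> primal.

primal


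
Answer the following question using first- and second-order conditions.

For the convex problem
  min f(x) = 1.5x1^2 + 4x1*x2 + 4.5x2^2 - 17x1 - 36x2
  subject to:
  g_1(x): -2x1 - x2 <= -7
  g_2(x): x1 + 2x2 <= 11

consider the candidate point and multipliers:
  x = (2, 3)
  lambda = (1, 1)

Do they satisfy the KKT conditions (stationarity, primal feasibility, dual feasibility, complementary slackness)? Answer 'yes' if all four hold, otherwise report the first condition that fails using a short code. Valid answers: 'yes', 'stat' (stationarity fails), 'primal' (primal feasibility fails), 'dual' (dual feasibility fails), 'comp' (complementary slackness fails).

Gradient of f: grad f(x) = Q x + c = (1, -1)
Constraint values g_i(x) = a_i^T x - b_i:
  g_1((2, 3)) = 0
  g_2((2, 3)) = -3
Stationarity residual: grad f(x) + sum_i lambda_i a_i = (0, 0)
  -> stationarity OK
Primal feasibility (all g_i <= 0): OK
Dual feasibility (all lambda_i >= 0): OK
Complementary slackness (lambda_i * g_i(x) = 0 for all i): FAILS

Verdict: the first failing condition is complementary_slackness -> comp.

comp


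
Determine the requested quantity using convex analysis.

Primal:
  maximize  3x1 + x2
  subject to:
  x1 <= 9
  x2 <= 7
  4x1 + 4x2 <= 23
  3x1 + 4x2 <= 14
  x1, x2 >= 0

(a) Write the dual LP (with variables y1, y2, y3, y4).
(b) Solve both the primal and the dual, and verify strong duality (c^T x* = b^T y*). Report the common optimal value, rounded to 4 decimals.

The standard primal-dual pair for 'max c^T x s.t. A x <= b, x >= 0' is:
  Dual:  min b^T y  s.t.  A^T y >= c,  y >= 0.

So the dual LP is:
  minimize  9y1 + 7y2 + 23y3 + 14y4
  subject to:
    y1 + 4y3 + 3y4 >= 3
    y2 + 4y3 + 4y4 >= 1
    y1, y2, y3, y4 >= 0

Solving the primal: x* = (4.6667, 0).
  primal value c^T x* = 14.
Solving the dual: y* = (0, 0, 0, 1).
  dual value b^T y* = 14.
Strong duality: c^T x* = b^T y*. Confirmed.

14


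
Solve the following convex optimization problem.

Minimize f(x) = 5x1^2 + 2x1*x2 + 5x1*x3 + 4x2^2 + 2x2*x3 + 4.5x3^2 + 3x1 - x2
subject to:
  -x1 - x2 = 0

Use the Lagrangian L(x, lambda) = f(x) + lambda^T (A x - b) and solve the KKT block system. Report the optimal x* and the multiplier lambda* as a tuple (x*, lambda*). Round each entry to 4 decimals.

Form the Lagrangian:
  L(x, lambda) = (1/2) x^T Q x + c^T x + lambda^T (A x - b)
Stationarity (grad_x L = 0): Q x + c + A^T lambda = 0.
Primal feasibility: A x = b.

This gives the KKT block system:
  [ Q   A^T ] [ x     ]   [-c ]
  [ A    0  ] [ lambda ] = [ b ]

Solving the linear system:
  x*      = (-0.3077, 0.3077, 0.1026)
  lambda* = (1.0513)
  f(x*)   = -0.6154

x* = (-0.3077, 0.3077, 0.1026), lambda* = (1.0513)


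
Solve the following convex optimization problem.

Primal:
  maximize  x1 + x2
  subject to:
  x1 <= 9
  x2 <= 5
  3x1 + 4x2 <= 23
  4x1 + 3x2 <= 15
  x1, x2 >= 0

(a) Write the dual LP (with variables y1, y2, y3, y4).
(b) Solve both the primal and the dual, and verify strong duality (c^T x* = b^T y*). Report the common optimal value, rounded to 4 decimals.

The standard primal-dual pair for 'max c^T x s.t. A x <= b, x >= 0' is:
  Dual:  min b^T y  s.t.  A^T y >= c,  y >= 0.

So the dual LP is:
  minimize  9y1 + 5y2 + 23y3 + 15y4
  subject to:
    y1 + 3y3 + 4y4 >= 1
    y2 + 4y3 + 3y4 >= 1
    y1, y2, y3, y4 >= 0

Solving the primal: x* = (0, 5).
  primal value c^T x* = 5.
Solving the dual: y* = (0, 0.25, 0, 0.25).
  dual value b^T y* = 5.
Strong duality: c^T x* = b^T y*. Confirmed.

5


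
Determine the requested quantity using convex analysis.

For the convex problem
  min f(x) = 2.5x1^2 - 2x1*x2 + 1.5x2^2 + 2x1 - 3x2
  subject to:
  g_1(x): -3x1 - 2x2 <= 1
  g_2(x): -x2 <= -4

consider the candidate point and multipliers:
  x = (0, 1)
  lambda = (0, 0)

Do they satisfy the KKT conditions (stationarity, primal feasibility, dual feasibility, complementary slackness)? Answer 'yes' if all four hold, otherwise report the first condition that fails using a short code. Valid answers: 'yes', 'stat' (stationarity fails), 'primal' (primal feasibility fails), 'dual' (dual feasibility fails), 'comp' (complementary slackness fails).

Gradient of f: grad f(x) = Q x + c = (0, 0)
Constraint values g_i(x) = a_i^T x - b_i:
  g_1((0, 1)) = -3
  g_2((0, 1)) = 3
Stationarity residual: grad f(x) + sum_i lambda_i a_i = (0, 0)
  -> stationarity OK
Primal feasibility (all g_i <= 0): FAILS
Dual feasibility (all lambda_i >= 0): OK
Complementary slackness (lambda_i * g_i(x) = 0 for all i): OK

Verdict: the first failing condition is primal_feasibility -> primal.

primal


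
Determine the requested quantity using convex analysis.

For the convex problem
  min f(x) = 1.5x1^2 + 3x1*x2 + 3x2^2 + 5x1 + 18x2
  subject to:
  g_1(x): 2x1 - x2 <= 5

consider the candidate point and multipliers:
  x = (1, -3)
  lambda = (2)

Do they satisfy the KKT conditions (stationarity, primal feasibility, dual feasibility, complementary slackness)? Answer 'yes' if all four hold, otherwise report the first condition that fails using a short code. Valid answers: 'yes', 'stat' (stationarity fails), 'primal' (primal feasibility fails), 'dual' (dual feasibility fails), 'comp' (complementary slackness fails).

Gradient of f: grad f(x) = Q x + c = (-1, 3)
Constraint values g_i(x) = a_i^T x - b_i:
  g_1((1, -3)) = 0
Stationarity residual: grad f(x) + sum_i lambda_i a_i = (3, 1)
  -> stationarity FAILS
Primal feasibility (all g_i <= 0): OK
Dual feasibility (all lambda_i >= 0): OK
Complementary slackness (lambda_i * g_i(x) = 0 for all i): OK

Verdict: the first failing condition is stationarity -> stat.

stat
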